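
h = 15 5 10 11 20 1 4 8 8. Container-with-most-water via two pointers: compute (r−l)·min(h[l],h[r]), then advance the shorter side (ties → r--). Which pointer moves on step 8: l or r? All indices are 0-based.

l

[0,8] min(15,8)*8=64 best=64 * → r--
[0,7] min(15,8)*7=56 best=64 → r--
[0,6] min(15,4)*6=24 best=64 → r--
[0,5] min(15,1)*5=5 best=64 → r--
[0,4] min(15,20)*4=60 best=64 → l++
[1,4] min(5,20)*3=15 best=64 → l++
[2,4] min(10,20)*2=20 best=64 → l++
[3,4] min(11,20)*1=11 best=64 → l++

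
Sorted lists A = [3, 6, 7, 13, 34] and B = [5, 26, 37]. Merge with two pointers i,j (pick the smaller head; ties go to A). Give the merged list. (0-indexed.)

[3, 5, 6, 7, 13, 26, 34, 37]

[i=0,j=0] A[i]=3<=B[j]=5 take 3 → i++
[i=1,j=0] A[i]=6>B[j]=5 take 5 → j++
[i=1,j=1] A[i]=6<=B[j]=26 take 6 → i++
[i=2,j=1] A[i]=7<=B[j]=26 take 7 → i++
[i=3,j=1] A[i]=13<=B[j]=26 take 13 → i++
[i=4,j=1] A[i]=34>B[j]=26 take 26 → j++
[i=4,j=2] A[i]=34<=B[j]=37 take 34 → i++
[i=5,j=2] A done, take B[j]=37 → j++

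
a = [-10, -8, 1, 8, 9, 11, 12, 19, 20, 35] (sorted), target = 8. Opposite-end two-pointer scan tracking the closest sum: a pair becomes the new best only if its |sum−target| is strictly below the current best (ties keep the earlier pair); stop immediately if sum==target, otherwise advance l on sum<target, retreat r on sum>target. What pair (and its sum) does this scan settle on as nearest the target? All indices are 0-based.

[0,9] -10+35=25 d=17 * → r--
[0,8] -10+20=10 d=2 * → r--
[0,7] -10+19=9 d=1 * → r--
[0,6] -10+12=2 d=6 → l++
[1,6] -8+12=4 d=4 → l++
[2,6] 1+12=13 d=5 → r--
[2,5] 1+11=12 d=4 → r--
[2,4] 1+9=10 d=2 → r--
[2,3] 1+8=9 d=1 → r--

pair (-10, 19) with sum 9 (|Δ|=1)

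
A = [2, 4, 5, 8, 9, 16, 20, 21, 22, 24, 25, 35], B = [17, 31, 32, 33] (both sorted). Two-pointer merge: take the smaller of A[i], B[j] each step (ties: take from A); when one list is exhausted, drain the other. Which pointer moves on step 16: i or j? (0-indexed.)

[i=0,j=0] A[i]=2<=B[j]=17 take 2 → i++
[i=1,j=0] A[i]=4<=B[j]=17 take 4 → i++
[i=2,j=0] A[i]=5<=B[j]=17 take 5 → i++
[i=3,j=0] A[i]=8<=B[j]=17 take 8 → i++
[i=4,j=0] A[i]=9<=B[j]=17 take 9 → i++
[i=5,j=0] A[i]=16<=B[j]=17 take 16 → i++
[i=6,j=0] A[i]=20>B[j]=17 take 17 → j++
[i=6,j=1] A[i]=20<=B[j]=31 take 20 → i++
[i=7,j=1] A[i]=21<=B[j]=31 take 21 → i++
[i=8,j=1] A[i]=22<=B[j]=31 take 22 → i++
[i=9,j=1] A[i]=24<=B[j]=31 take 24 → i++
[i=10,j=1] A[i]=25<=B[j]=31 take 25 → i++
[i=11,j=1] A[i]=35>B[j]=31 take 31 → j++
[i=11,j=2] A[i]=35>B[j]=32 take 32 → j++
[i=11,j=3] A[i]=35>B[j]=33 take 33 → j++
[i=11,j=4] B done, take A[i]=35 → i++

i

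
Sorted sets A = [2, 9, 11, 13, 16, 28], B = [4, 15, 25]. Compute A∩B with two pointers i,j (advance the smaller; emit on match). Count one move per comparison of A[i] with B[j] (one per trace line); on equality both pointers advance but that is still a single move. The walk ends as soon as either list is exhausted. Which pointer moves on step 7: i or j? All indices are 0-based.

i

[i=0,j=0] 2<4 → i++
[i=1,j=0] 9>4 → j++
[i=1,j=1] 9<15 → i++
[i=2,j=1] 11<15 → i++
[i=3,j=1] 13<15 → i++
[i=4,j=1] 16>15 → j++
[i=4,j=2] 16<25 → i++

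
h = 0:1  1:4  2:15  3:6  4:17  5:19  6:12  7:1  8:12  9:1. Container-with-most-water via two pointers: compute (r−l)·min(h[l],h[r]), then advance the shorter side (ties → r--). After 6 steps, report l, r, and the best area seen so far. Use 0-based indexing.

l=2, r=5, best area=72

[0,9] min(1,1)*9=9 best=9 * → r--
[0,8] min(1,12)*8=8 best=9 → l++
[1,8] min(4,12)*7=28 best=28 * → l++
[2,8] min(15,12)*6=72 best=72 * → r--
[2,7] min(15,1)*5=5 best=72 → r--
[2,6] min(15,12)*4=48 best=72 → r--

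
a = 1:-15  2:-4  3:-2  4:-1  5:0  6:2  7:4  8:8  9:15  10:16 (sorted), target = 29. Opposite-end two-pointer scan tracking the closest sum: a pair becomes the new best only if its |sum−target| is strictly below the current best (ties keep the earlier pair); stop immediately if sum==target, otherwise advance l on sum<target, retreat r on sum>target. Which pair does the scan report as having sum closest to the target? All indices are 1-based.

[1,10] -15+16=1 d=28 * → l++
[2,10] -4+16=12 d=17 * → l++
[3,10] -2+16=14 d=15 * → l++
[4,10] -1+16=15 d=14 * → l++
[5,10] 0+16=16 d=13 * → l++
[6,10] 2+16=18 d=11 * → l++
[7,10] 4+16=20 d=9 * → l++
[8,10] 8+16=24 d=5 * → l++
[9,10] 15+16=31 d=2 * → r--

pair (15, 16) with sum 31 (|Δ|=2)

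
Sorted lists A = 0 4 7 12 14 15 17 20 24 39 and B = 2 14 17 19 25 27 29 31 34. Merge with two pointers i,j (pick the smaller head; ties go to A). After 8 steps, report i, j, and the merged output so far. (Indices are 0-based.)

i=6, j=2, merged so far=[0, 2, 4, 7, 12, 14, 14, 15]

i=0 j=0: A[i]=0<=B[j]=2 take 0, i++
i=1 j=0: A[i]=4>B[j]=2 take 2, j++
i=1 j=1: A[i]=4<=B[j]=14 take 4, i++
i=2 j=1: A[i]=7<=B[j]=14 take 7, i++
i=3 j=1: A[i]=12<=B[j]=14 take 12, i++
i=4 j=1: A[i]=14<=B[j]=14 take 14, i++
i=5 j=1: A[i]=15>B[j]=14 take 14, j++
i=5 j=2: A[i]=15<=B[j]=17 take 15, i++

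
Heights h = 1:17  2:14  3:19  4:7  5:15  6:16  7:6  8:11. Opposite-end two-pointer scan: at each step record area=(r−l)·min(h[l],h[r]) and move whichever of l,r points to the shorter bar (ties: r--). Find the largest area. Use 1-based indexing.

l=1 r=8: min(17,11)*7=77 best=77 *, r--
l=1 r=7: min(17,6)*6=36 best=77, r--
l=1 r=6: min(17,16)*5=80 best=80 *, r--
l=1 r=5: min(17,15)*4=60 best=80, r--
l=1 r=4: min(17,7)*3=21 best=80, r--
l=1 r=3: min(17,19)*2=34 best=80, l++
l=2 r=3: min(14,19)*1=14 best=80, l++

max area = 80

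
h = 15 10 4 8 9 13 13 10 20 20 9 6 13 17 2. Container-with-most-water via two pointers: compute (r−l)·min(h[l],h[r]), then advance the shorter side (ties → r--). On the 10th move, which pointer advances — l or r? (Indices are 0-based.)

r

[0,14] min(15,2)*14=28 best=28 * → r--
[0,13] min(15,17)*13=195 best=195 * → l++
[1,13] min(10,17)*12=120 best=195 → l++
[2,13] min(4,17)*11=44 best=195 → l++
[3,13] min(8,17)*10=80 best=195 → l++
[4,13] min(9,17)*9=81 best=195 → l++
[5,13] min(13,17)*8=104 best=195 → l++
[6,13] min(13,17)*7=91 best=195 → l++
[7,13] min(10,17)*6=60 best=195 → l++
[8,13] min(20,17)*5=85 best=195 → r--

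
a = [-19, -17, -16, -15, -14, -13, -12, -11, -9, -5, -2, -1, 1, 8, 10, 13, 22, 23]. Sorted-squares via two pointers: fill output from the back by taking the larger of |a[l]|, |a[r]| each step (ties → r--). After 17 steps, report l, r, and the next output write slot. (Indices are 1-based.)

l=12, r=12, next write slot=1

l=1 r=18: |-19|<=|23| out[18]=529, r--
l=1 r=17: |-19|<=|22| out[17]=484, r--
l=1 r=16: |-19|>|13| out[16]=361, l++
l=2 r=16: |-17|>|13| out[15]=289, l++
l=3 r=16: |-16|>|13| out[14]=256, l++
l=4 r=16: |-15|>|13| out[13]=225, l++
l=5 r=16: |-14|>|13| out[12]=196, l++
l=6 r=16: |-13|<=|13| out[11]=169, r--
l=6 r=15: |-13|>|10| out[10]=169, l++
l=7 r=15: |-12|>|10| out[9]=144, l++
l=8 r=15: |-11|>|10| out[8]=121, l++
l=9 r=15: |-9|<=|10| out[7]=100, r--
l=9 r=14: |-9|>|8| out[6]=81, l++
l=10 r=14: |-5|<=|8| out[5]=64, r--
l=10 r=13: |-5|>|1| out[4]=25, l++
l=11 r=13: |-2|>|1| out[3]=4, l++
l=12 r=13: |-1|<=|1| out[2]=1, r--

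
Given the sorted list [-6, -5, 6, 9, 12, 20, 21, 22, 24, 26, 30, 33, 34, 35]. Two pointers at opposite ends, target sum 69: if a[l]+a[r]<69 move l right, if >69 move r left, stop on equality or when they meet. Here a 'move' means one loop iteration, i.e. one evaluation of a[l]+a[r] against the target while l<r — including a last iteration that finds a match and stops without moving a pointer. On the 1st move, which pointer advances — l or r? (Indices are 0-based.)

l=0 r=13: -6+35=29 <69, l++

l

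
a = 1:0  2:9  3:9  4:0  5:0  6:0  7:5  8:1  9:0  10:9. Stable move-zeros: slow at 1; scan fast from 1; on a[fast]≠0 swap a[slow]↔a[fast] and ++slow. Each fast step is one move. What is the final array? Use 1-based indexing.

[9, 9, 5, 1, 9, 0, 0, 0, 0, 0]

slow=1 fast=1: a[fast]=0, fast++
slow=1 fast=2: a[fast]=9≠0 swap→a[1]=9, slow++,fast++
slow=2 fast=3: a[fast]=9≠0 swap→a[2]=9, slow++,fast++
slow=3 fast=4: a[fast]=0, fast++
slow=3 fast=5: a[fast]=0, fast++
slow=3 fast=6: a[fast]=0, fast++
slow=3 fast=7: a[fast]=5≠0 swap→a[3]=5, slow++,fast++
slow=4 fast=8: a[fast]=1≠0 swap→a[4]=1, slow++,fast++
slow=5 fast=9: a[fast]=0, fast++
slow=5 fast=10: a[fast]=9≠0 swap→a[5]=9, slow++,fast++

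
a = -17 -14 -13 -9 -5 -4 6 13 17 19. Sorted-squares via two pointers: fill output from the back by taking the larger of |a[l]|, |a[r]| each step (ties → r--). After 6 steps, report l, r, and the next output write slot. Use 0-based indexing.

l=0 r=9: |-17|<=|19| out[9]=361, r--
l=0 r=8: |-17|<=|17| out[8]=289, r--
l=0 r=7: |-17|>|13| out[7]=289, l++
l=1 r=7: |-14|>|13| out[6]=196, l++
l=2 r=7: |-13|<=|13| out[5]=169, r--
l=2 r=6: |-13|>|6| out[4]=169, l++

l=3, r=6, next write slot=3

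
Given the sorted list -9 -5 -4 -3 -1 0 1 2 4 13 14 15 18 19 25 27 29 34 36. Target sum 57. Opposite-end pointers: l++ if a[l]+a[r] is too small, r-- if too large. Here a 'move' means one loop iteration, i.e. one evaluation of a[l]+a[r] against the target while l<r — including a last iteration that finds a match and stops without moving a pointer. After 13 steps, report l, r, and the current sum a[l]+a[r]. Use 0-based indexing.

l=13, r=18, sum=55

[0,18] -9+36=27 <57 → l++
[1,18] -5+36=31 <57 → l++
[2,18] -4+36=32 <57 → l++
[3,18] -3+36=33 <57 → l++
[4,18] -1+36=35 <57 → l++
[5,18] 0+36=36 <57 → l++
[6,18] 1+36=37 <57 → l++
[7,18] 2+36=38 <57 → l++
[8,18] 4+36=40 <57 → l++
[9,18] 13+36=49 <57 → l++
[10,18] 14+36=50 <57 → l++
[11,18] 15+36=51 <57 → l++
[12,18] 18+36=54 <57 → l++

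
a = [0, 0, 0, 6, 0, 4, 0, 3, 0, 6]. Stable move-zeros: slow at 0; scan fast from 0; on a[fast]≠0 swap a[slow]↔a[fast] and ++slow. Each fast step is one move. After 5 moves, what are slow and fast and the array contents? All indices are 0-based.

slow=0 fast=0: a[fast]=0, fast++
slow=0 fast=1: a[fast]=0, fast++
slow=0 fast=2: a[fast]=0, fast++
slow=0 fast=3: a[fast]=6≠0 swap→a[0]=6, slow++,fast++
slow=1 fast=4: a[fast]=0, fast++

slow=1, fast=5, a=[6, 0, 0, 0, 0, 4, 0, 3, 0, 6]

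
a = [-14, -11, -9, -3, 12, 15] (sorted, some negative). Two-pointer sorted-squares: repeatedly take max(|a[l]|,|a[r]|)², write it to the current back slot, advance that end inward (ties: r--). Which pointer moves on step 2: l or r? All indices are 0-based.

l

l=0 r=5: |-14|<=|15| out[5]=225, r--
l=0 r=4: |-14|>|12| out[4]=196, l++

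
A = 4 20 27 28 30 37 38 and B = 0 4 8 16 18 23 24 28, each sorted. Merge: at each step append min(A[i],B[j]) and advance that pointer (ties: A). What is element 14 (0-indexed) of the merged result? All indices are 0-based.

i=0 j=0: A[i]=4>B[j]=0 take 0, j++
i=0 j=1: A[i]=4<=B[j]=4 take 4, i++
i=1 j=1: A[i]=20>B[j]=4 take 4, j++
i=1 j=2: A[i]=20>B[j]=8 take 8, j++
i=1 j=3: A[i]=20>B[j]=16 take 16, j++
i=1 j=4: A[i]=20>B[j]=18 take 18, j++
i=1 j=5: A[i]=20<=B[j]=23 take 20, i++
i=2 j=5: A[i]=27>B[j]=23 take 23, j++
i=2 j=6: A[i]=27>B[j]=24 take 24, j++
i=2 j=7: A[i]=27<=B[j]=28 take 27, i++
i=3 j=7: A[i]=28<=B[j]=28 take 28, i++
i=4 j=7: A[i]=30>B[j]=28 take 28, j++
i=4 j=8: B done, take A[i]=30, i++
i=5 j=8: B done, take A[i]=37, i++
i=6 j=8: B done, take A[i]=38, i++

merged[14] = 38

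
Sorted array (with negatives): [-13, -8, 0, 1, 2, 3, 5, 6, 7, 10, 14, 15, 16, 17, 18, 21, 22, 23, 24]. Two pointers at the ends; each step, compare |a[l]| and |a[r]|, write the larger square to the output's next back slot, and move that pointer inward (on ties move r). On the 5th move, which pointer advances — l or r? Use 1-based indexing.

l=1 r=19: |-13|<=|24| out[19]=576, r--
l=1 r=18: |-13|<=|23| out[18]=529, r--
l=1 r=17: |-13|<=|22| out[17]=484, r--
l=1 r=16: |-13|<=|21| out[16]=441, r--
l=1 r=15: |-13|<=|18| out[15]=324, r--

r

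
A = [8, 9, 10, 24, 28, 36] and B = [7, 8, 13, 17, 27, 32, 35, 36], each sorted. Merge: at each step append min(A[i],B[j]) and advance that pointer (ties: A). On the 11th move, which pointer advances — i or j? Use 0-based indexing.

j

i=0 j=0: A[i]=8>B[j]=7 take 7, j++
i=0 j=1: A[i]=8<=B[j]=8 take 8, i++
i=1 j=1: A[i]=9>B[j]=8 take 8, j++
i=1 j=2: A[i]=9<=B[j]=13 take 9, i++
i=2 j=2: A[i]=10<=B[j]=13 take 10, i++
i=3 j=2: A[i]=24>B[j]=13 take 13, j++
i=3 j=3: A[i]=24>B[j]=17 take 17, j++
i=3 j=4: A[i]=24<=B[j]=27 take 24, i++
i=4 j=4: A[i]=28>B[j]=27 take 27, j++
i=4 j=5: A[i]=28<=B[j]=32 take 28, i++
i=5 j=5: A[i]=36>B[j]=32 take 32, j++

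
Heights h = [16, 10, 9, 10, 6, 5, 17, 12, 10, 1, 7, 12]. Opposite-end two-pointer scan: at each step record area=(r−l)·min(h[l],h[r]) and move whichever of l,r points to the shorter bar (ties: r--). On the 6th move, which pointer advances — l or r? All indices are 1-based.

[1,12] min(16,12)*11=132 best=132 * → r--
[1,11] min(16,7)*10=70 best=132 → r--
[1,10] min(16,1)*9=9 best=132 → r--
[1,9] min(16,10)*8=80 best=132 → r--
[1,8] min(16,12)*7=84 best=132 → r--
[1,7] min(16,17)*6=96 best=132 → l++

l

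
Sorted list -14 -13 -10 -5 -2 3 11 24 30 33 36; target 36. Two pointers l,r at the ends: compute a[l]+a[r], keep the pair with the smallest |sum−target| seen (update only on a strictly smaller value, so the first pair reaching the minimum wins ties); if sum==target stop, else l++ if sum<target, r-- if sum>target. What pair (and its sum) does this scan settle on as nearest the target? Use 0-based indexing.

pair (3, 33) with sum 36 (|Δ|=0)

[0,10] -14+36=22 d=14 * → l++
[1,10] -13+36=23 d=13 * → l++
[2,10] -10+36=26 d=10 * → l++
[3,10] -5+36=31 d=5 * → l++
[4,10] -2+36=34 d=2 * → l++
[5,10] 3+36=39 d=3 → r--
[5,9] 3+33=36 d=0 * → stop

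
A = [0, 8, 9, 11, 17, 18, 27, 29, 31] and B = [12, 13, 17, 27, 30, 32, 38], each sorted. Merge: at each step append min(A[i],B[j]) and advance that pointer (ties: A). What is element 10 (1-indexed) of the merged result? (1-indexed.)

i=1 j=1: A[i]=0<=B[j]=12 take 0, i++
i=2 j=1: A[i]=8<=B[j]=12 take 8, i++
i=3 j=1: A[i]=9<=B[j]=12 take 9, i++
i=4 j=1: A[i]=11<=B[j]=12 take 11, i++
i=5 j=1: A[i]=17>B[j]=12 take 12, j++
i=5 j=2: A[i]=17>B[j]=13 take 13, j++
i=5 j=3: A[i]=17<=B[j]=17 take 17, i++
i=6 j=3: A[i]=18>B[j]=17 take 17, j++
i=6 j=4: A[i]=18<=B[j]=27 take 18, i++
i=7 j=4: A[i]=27<=B[j]=27 take 27, i++
i=8 j=4: A[i]=29>B[j]=27 take 27, j++
i=8 j=5: A[i]=29<=B[j]=30 take 29, i++
i=9 j=5: A[i]=31>B[j]=30 take 30, j++
i=9 j=6: A[i]=31<=B[j]=32 take 31, i++
i=10 j=6: A done, take B[j]=32, j++
i=10 j=7: A done, take B[j]=38, j++

merged[10] = 27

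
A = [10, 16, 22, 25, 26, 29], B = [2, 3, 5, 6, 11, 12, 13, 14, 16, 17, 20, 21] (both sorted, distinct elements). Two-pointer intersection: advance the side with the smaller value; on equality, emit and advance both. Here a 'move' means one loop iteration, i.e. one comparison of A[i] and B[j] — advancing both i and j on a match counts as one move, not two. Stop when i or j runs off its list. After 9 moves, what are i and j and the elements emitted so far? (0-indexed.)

i=1, j=8, emitted=[]

[i=0,j=0] 10>2 → j++
[i=0,j=1] 10>3 → j++
[i=0,j=2] 10>5 → j++
[i=0,j=3] 10>6 → j++
[i=0,j=4] 10<11 → i++
[i=1,j=4] 16>11 → j++
[i=1,j=5] 16>12 → j++
[i=1,j=6] 16>13 → j++
[i=1,j=7] 16>14 → j++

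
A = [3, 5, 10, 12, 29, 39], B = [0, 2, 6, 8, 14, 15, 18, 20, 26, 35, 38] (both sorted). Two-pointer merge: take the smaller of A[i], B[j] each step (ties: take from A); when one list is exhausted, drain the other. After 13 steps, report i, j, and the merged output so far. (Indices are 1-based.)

[i=1,j=1] A[i]=3>B[j]=0 take 0 → j++
[i=1,j=2] A[i]=3>B[j]=2 take 2 → j++
[i=1,j=3] A[i]=3<=B[j]=6 take 3 → i++
[i=2,j=3] A[i]=5<=B[j]=6 take 5 → i++
[i=3,j=3] A[i]=10>B[j]=6 take 6 → j++
[i=3,j=4] A[i]=10>B[j]=8 take 8 → j++
[i=3,j=5] A[i]=10<=B[j]=14 take 10 → i++
[i=4,j=5] A[i]=12<=B[j]=14 take 12 → i++
[i=5,j=5] A[i]=29>B[j]=14 take 14 → j++
[i=5,j=6] A[i]=29>B[j]=15 take 15 → j++
[i=5,j=7] A[i]=29>B[j]=18 take 18 → j++
[i=5,j=8] A[i]=29>B[j]=20 take 20 → j++
[i=5,j=9] A[i]=29>B[j]=26 take 26 → j++

i=5, j=10, merged so far=[0, 2, 3, 5, 6, 8, 10, 12, 14, 15, 18, 20, 26]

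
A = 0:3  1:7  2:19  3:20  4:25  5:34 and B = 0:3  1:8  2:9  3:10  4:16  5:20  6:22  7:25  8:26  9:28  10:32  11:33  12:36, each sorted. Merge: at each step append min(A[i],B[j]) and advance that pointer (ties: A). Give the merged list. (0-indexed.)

i=0 j=0: A[i]=3<=B[j]=3 take 3, i++
i=1 j=0: A[i]=7>B[j]=3 take 3, j++
i=1 j=1: A[i]=7<=B[j]=8 take 7, i++
i=2 j=1: A[i]=19>B[j]=8 take 8, j++
i=2 j=2: A[i]=19>B[j]=9 take 9, j++
i=2 j=3: A[i]=19>B[j]=10 take 10, j++
i=2 j=4: A[i]=19>B[j]=16 take 16, j++
i=2 j=5: A[i]=19<=B[j]=20 take 19, i++
i=3 j=5: A[i]=20<=B[j]=20 take 20, i++
i=4 j=5: A[i]=25>B[j]=20 take 20, j++
i=4 j=6: A[i]=25>B[j]=22 take 22, j++
i=4 j=7: A[i]=25<=B[j]=25 take 25, i++
i=5 j=7: A[i]=34>B[j]=25 take 25, j++
i=5 j=8: A[i]=34>B[j]=26 take 26, j++
i=5 j=9: A[i]=34>B[j]=28 take 28, j++
i=5 j=10: A[i]=34>B[j]=32 take 32, j++
i=5 j=11: A[i]=34>B[j]=33 take 33, j++
i=5 j=12: A[i]=34<=B[j]=36 take 34, i++
i=6 j=12: A done, take B[j]=36, j++

[3, 3, 7, 8, 9, 10, 16, 19, 20, 20, 22, 25, 25, 26, 28, 32, 33, 34, 36]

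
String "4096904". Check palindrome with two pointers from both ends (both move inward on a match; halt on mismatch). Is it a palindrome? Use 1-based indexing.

[1,7] '4'=='4' → l++,r--
[2,6] '0'=='0' → l++,r--
[3,5] '9'=='9' → l++,r--

palindrome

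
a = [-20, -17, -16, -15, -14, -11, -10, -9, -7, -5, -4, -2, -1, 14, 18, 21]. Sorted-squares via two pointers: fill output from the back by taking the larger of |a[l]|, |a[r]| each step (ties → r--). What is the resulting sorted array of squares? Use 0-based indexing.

[0,15] |-20|<=|21| out[15]=441 → r--
[0,14] |-20|>|18| out[14]=400 → l++
[1,14] |-17|<=|18| out[13]=324 → r--
[1,13] |-17|>|14| out[12]=289 → l++
[2,13] |-16|>|14| out[11]=256 → l++
[3,13] |-15|>|14| out[10]=225 → l++
[4,13] |-14|<=|14| out[9]=196 → r--
[4,12] |-14|>|-1| out[8]=196 → l++
[5,12] |-11|>|-1| out[7]=121 → l++
[6,12] |-10|>|-1| out[6]=100 → l++
[7,12] |-9|>|-1| out[5]=81 → l++
[8,12] |-7|>|-1| out[4]=49 → l++
[9,12] |-5|>|-1| out[3]=25 → l++
[10,12] |-4|>|-1| out[2]=16 → l++
[11,12] |-2|>|-1| out[1]=4 → l++
[12,12] |-1|<=|-1| out[0]=1 → r--

[1, 4, 16, 25, 49, 81, 100, 121, 196, 196, 225, 256, 289, 324, 400, 441]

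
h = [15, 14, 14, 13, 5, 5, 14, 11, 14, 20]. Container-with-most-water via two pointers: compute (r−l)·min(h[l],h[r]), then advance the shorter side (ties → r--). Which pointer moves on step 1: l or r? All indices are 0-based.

l

l=0 r=9: min(15,20)*9=135 best=135 *, l++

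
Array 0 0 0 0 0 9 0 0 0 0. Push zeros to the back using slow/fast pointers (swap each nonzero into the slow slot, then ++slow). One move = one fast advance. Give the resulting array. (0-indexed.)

(s=0,f=0) a[fast]=0 → fast++
(s=0,f=1) a[fast]=0 → fast++
(s=0,f=2) a[fast]=0 → fast++
(s=0,f=3) a[fast]=0 → fast++
(s=0,f=4) a[fast]=0 → fast++
(s=0,f=5) a[fast]=9≠0 swap→a[0]=9 → slow++,fast++
(s=1,f=6) a[fast]=0 → fast++
(s=1,f=7) a[fast]=0 → fast++
(s=1,f=8) a[fast]=0 → fast++
(s=1,f=9) a[fast]=0 → fast++

[9, 0, 0, 0, 0, 0, 0, 0, 0, 0]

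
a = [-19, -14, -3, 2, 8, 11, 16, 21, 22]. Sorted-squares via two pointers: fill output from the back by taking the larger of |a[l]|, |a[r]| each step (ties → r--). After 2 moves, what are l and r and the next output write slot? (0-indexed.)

l=0, r=6, next write slot=6

[0,8] |-19|<=|22| out[8]=484 → r--
[0,7] |-19|<=|21| out[7]=441 → r--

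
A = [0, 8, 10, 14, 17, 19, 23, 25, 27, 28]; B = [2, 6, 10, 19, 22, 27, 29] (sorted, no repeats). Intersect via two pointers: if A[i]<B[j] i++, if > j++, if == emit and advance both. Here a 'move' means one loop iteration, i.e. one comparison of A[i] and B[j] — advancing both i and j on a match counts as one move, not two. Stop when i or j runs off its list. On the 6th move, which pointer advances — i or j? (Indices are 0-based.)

[i=0,j=0] 0<2 → i++
[i=1,j=0] 8>2 → j++
[i=1,j=1] 8>6 → j++
[i=1,j=2] 8<10 → i++
[i=2,j=2] 10==10 emit → i++,j++
[i=3,j=3] 14<19 → i++

i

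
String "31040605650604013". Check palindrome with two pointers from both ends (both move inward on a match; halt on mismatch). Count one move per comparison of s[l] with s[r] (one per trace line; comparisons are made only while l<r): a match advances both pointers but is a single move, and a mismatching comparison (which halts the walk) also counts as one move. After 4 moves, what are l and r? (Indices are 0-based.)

[0,16] '3'=='3' → l++,r--
[1,15] '1'=='1' → l++,r--
[2,14] '0'=='0' → l++,r--
[3,13] '4'=='4' → l++,r--

l=4, r=12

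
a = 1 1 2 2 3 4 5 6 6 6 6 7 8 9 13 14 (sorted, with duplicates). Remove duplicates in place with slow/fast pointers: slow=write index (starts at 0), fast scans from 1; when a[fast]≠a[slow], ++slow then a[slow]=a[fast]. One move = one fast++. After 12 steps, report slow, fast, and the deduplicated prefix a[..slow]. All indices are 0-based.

slow=7, fast=13, prefix=[1, 2, 3, 4, 5, 6, 7, 8]

(s=0,f=1) a[fast]=1=a[slow] dup → fast++
(s=0,f=2) a[fast]=2≠a[slow]=1 write a[1]=2 → slow++,fast++
(s=1,f=3) a[fast]=2=a[slow] dup → fast++
(s=1,f=4) a[fast]=3≠a[slow]=2 write a[2]=3 → slow++,fast++
(s=2,f=5) a[fast]=4≠a[slow]=3 write a[3]=4 → slow++,fast++
(s=3,f=6) a[fast]=5≠a[slow]=4 write a[4]=5 → slow++,fast++
(s=4,f=7) a[fast]=6≠a[slow]=5 write a[5]=6 → slow++,fast++
(s=5,f=8) a[fast]=6=a[slow] dup → fast++
(s=5,f=9) a[fast]=6=a[slow] dup → fast++
(s=5,f=10) a[fast]=6=a[slow] dup → fast++
(s=5,f=11) a[fast]=7≠a[slow]=6 write a[6]=7 → slow++,fast++
(s=6,f=12) a[fast]=8≠a[slow]=7 write a[7]=8 → slow++,fast++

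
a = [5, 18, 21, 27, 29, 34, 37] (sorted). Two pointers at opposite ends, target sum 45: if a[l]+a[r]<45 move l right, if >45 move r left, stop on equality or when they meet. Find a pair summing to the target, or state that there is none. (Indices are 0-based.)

(18, 27)

l=0 r=6: 5+37=42 <45, l++
l=1 r=6: 18+37=55 >45, r--
l=1 r=5: 18+34=52 >45, r--
l=1 r=4: 18+29=47 >45, r--
l=1 r=3: 18+27=45, found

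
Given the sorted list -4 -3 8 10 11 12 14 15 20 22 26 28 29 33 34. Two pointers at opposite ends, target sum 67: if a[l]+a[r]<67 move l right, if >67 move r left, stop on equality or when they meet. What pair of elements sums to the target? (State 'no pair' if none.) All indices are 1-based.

l=1 r=15: -4+34=30 <67, l++
l=2 r=15: -3+34=31 <67, l++
l=3 r=15: 8+34=42 <67, l++
l=4 r=15: 10+34=44 <67, l++
l=5 r=15: 11+34=45 <67, l++
l=6 r=15: 12+34=46 <67, l++
l=7 r=15: 14+34=48 <67, l++
l=8 r=15: 15+34=49 <67, l++
l=9 r=15: 20+34=54 <67, l++
l=10 r=15: 22+34=56 <67, l++
l=11 r=15: 26+34=60 <67, l++
l=12 r=15: 28+34=62 <67, l++
l=13 r=15: 29+34=63 <67, l++
l=14 r=15: 33+34=67, found

(33, 34)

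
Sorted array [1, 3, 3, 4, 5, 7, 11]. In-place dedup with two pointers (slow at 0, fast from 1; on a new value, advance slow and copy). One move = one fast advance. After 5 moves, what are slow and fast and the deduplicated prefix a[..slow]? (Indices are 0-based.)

slow=4, fast=6, prefix=[1, 3, 4, 5, 7]

(s=0,f=1) a[fast]=3≠a[slow]=1 write a[1]=3 → slow++,fast++
(s=1,f=2) a[fast]=3=a[slow] dup → fast++
(s=1,f=3) a[fast]=4≠a[slow]=3 write a[2]=4 → slow++,fast++
(s=2,f=4) a[fast]=5≠a[slow]=4 write a[3]=5 → slow++,fast++
(s=3,f=5) a[fast]=7≠a[slow]=5 write a[4]=7 → slow++,fast++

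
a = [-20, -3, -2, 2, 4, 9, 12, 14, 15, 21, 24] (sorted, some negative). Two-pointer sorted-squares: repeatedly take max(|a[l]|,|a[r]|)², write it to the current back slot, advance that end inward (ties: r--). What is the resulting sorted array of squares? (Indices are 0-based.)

[0,10] |-20|<=|24| out[10]=576 → r--
[0,9] |-20|<=|21| out[9]=441 → r--
[0,8] |-20|>|15| out[8]=400 → l++
[1,8] |-3|<=|15| out[7]=225 → r--
[1,7] |-3|<=|14| out[6]=196 → r--
[1,6] |-3|<=|12| out[5]=144 → r--
[1,5] |-3|<=|9| out[4]=81 → r--
[1,4] |-3|<=|4| out[3]=16 → r--
[1,3] |-3|>|2| out[2]=9 → l++
[2,3] |-2|<=|2| out[1]=4 → r--
[2,2] |-2|<=|-2| out[0]=4 → r--

[4, 4, 9, 16, 81, 144, 196, 225, 400, 441, 576]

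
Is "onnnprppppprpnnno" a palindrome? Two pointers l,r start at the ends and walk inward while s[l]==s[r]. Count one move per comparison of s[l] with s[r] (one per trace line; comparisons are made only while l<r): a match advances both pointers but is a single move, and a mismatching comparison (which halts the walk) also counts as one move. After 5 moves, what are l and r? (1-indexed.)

[1,17] 'o'=='o' → l++,r--
[2,16] 'n'=='n' → l++,r--
[3,15] 'n'=='n' → l++,r--
[4,14] 'n'=='n' → l++,r--
[5,13] 'p'=='p' → l++,r--

l=6, r=12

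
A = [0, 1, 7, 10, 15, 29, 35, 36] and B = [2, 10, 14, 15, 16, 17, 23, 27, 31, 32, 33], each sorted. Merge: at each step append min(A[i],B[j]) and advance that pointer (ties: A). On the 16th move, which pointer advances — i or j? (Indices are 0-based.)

i=0 j=0: A[i]=0<=B[j]=2 take 0, i++
i=1 j=0: A[i]=1<=B[j]=2 take 1, i++
i=2 j=0: A[i]=7>B[j]=2 take 2, j++
i=2 j=1: A[i]=7<=B[j]=10 take 7, i++
i=3 j=1: A[i]=10<=B[j]=10 take 10, i++
i=4 j=1: A[i]=15>B[j]=10 take 10, j++
i=4 j=2: A[i]=15>B[j]=14 take 14, j++
i=4 j=3: A[i]=15<=B[j]=15 take 15, i++
i=5 j=3: A[i]=29>B[j]=15 take 15, j++
i=5 j=4: A[i]=29>B[j]=16 take 16, j++
i=5 j=5: A[i]=29>B[j]=17 take 17, j++
i=5 j=6: A[i]=29>B[j]=23 take 23, j++
i=5 j=7: A[i]=29>B[j]=27 take 27, j++
i=5 j=8: A[i]=29<=B[j]=31 take 29, i++
i=6 j=8: A[i]=35>B[j]=31 take 31, j++
i=6 j=9: A[i]=35>B[j]=32 take 32, j++

j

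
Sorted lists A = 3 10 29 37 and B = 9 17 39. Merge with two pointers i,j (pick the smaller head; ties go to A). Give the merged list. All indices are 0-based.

i=0 j=0: A[i]=3<=B[j]=9 take 3, i++
i=1 j=0: A[i]=10>B[j]=9 take 9, j++
i=1 j=1: A[i]=10<=B[j]=17 take 10, i++
i=2 j=1: A[i]=29>B[j]=17 take 17, j++
i=2 j=2: A[i]=29<=B[j]=39 take 29, i++
i=3 j=2: A[i]=37<=B[j]=39 take 37, i++
i=4 j=2: A done, take B[j]=39, j++

[3, 9, 10, 17, 29, 37, 39]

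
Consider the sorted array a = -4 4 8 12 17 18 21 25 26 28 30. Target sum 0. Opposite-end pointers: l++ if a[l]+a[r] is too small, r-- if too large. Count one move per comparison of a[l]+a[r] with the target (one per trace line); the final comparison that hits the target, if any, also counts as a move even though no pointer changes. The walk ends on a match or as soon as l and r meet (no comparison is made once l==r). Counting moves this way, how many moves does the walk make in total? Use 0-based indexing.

10 moves

[0,10] -4+30=26 >0 → r--
[0,9] -4+28=24 >0 → r--
[0,8] -4+26=22 >0 → r--
[0,7] -4+25=21 >0 → r--
[0,6] -4+21=17 >0 → r--
[0,5] -4+18=14 >0 → r--
[0,4] -4+17=13 >0 → r--
[0,3] -4+12=8 >0 → r--
[0,2] -4+8=4 >0 → r--
[0,1] -4+4=0 → found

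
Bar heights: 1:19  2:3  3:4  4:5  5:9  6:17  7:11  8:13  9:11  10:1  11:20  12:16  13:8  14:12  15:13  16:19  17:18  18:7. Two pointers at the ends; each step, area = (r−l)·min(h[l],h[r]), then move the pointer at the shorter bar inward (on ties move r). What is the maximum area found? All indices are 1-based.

max area = 288

l=1 r=18: min(19,7)*17=119 best=119 *, r--
l=1 r=17: min(19,18)*16=288 best=288 *, r--
l=1 r=16: min(19,19)*15=285 best=288, r--
l=1 r=15: min(19,13)*14=182 best=288, r--
l=1 r=14: min(19,12)*13=156 best=288, r--
l=1 r=13: min(19,8)*12=96 best=288, r--
l=1 r=12: min(19,16)*11=176 best=288, r--
l=1 r=11: min(19,20)*10=190 best=288, l++
l=2 r=11: min(3,20)*9=27 best=288, l++
l=3 r=11: min(4,20)*8=32 best=288, l++
l=4 r=11: min(5,20)*7=35 best=288, l++
l=5 r=11: min(9,20)*6=54 best=288, l++
l=6 r=11: min(17,20)*5=85 best=288, l++
l=7 r=11: min(11,20)*4=44 best=288, l++
l=8 r=11: min(13,20)*3=39 best=288, l++
l=9 r=11: min(11,20)*2=22 best=288, l++
l=10 r=11: min(1,20)*1=1 best=288, l++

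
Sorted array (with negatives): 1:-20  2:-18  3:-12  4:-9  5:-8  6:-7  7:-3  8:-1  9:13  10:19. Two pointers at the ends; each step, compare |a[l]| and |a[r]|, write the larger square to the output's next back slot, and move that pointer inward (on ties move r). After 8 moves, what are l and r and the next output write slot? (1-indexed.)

[1,10] |-20|>|19| out[10]=400 → l++
[2,10] |-18|<=|19| out[9]=361 → r--
[2,9] |-18|>|13| out[8]=324 → l++
[3,9] |-12|<=|13| out[7]=169 → r--
[3,8] |-12|>|-1| out[6]=144 → l++
[4,8] |-9|>|-1| out[5]=81 → l++
[5,8] |-8|>|-1| out[4]=64 → l++
[6,8] |-7|>|-1| out[3]=49 → l++

l=7, r=8, next write slot=2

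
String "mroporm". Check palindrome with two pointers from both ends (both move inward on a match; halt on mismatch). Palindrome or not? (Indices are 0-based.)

palindrome

[0,6] 'm'=='m' → l++,r--
[1,5] 'r'=='r' → l++,r--
[2,4] 'o'=='o' → l++,r--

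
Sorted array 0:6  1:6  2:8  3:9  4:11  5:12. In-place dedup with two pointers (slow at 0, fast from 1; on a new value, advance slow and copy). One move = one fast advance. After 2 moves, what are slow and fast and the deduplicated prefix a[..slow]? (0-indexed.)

slow=1, fast=3, prefix=[6, 8]

slow=0 fast=1: a[fast]=6=a[slow] dup, fast++
slow=0 fast=2: a[fast]=8≠a[slow]=6 write a[1]=8, slow++,fast++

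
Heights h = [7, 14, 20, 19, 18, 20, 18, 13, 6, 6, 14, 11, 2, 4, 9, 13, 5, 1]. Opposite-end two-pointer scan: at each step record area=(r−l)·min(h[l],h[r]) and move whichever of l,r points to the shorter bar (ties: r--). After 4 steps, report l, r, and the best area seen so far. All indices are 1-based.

[1,18] min(7,1)*17=17 best=17 * → r--
[1,17] min(7,5)*16=80 best=80 * → r--
[1,16] min(7,13)*15=105 best=105 * → l++
[2,16] min(14,13)*14=182 best=182 * → r--

l=2, r=15, best area=182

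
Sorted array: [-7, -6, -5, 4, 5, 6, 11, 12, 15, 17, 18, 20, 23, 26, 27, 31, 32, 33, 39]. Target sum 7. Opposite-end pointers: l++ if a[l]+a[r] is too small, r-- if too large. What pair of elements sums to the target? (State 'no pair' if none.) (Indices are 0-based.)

(-5, 12)

l=0 r=18: -7+39=32 >7, r--
l=0 r=17: -7+33=26 >7, r--
l=0 r=16: -7+32=25 >7, r--
l=0 r=15: -7+31=24 >7, r--
l=0 r=14: -7+27=20 >7, r--
l=0 r=13: -7+26=19 >7, r--
l=0 r=12: -7+23=16 >7, r--
l=0 r=11: -7+20=13 >7, r--
l=0 r=10: -7+18=11 >7, r--
l=0 r=9: -7+17=10 >7, r--
l=0 r=8: -7+15=8 >7, r--
l=0 r=7: -7+12=5 <7, l++
l=1 r=7: -6+12=6 <7, l++
l=2 r=7: -5+12=7, found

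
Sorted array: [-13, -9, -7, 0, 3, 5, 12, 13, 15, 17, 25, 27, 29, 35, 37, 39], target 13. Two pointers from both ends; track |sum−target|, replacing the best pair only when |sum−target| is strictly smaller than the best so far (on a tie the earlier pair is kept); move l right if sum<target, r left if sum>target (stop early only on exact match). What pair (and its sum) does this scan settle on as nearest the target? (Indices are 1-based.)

pair (0, 13) with sum 13 (|Δ|=0)

[1,16] -13+39=26 d=13 * → r--
[1,15] -13+37=24 d=11 * → r--
[1,14] -13+35=22 d=9 * → r--
[1,13] -13+29=16 d=3 * → r--
[1,12] -13+27=14 d=1 * → r--
[1,11] -13+25=12 d=1 → l++
[2,11] -9+25=16 d=3 → r--
[2,10] -9+17=8 d=5 → l++
[3,10] -7+17=10 d=3 → l++
[4,10] 0+17=17 d=4 → r--
[4,9] 0+15=15 d=2 → r--
[4,8] 0+13=13 d=0 * → stop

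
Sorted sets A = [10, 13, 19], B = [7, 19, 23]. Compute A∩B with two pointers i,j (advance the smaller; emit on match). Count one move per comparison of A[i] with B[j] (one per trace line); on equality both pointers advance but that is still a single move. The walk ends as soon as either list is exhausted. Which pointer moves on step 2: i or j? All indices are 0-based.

i

[i=0,j=0] 10>7 → j++
[i=0,j=1] 10<19 → i++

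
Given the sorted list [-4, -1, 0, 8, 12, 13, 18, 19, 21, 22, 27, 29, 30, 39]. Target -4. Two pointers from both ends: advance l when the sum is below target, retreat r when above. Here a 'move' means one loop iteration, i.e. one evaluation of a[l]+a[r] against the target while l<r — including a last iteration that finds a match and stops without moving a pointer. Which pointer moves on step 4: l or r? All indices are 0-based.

r

[0,13] -4+39=35 >-4 → r--
[0,12] -4+30=26 >-4 → r--
[0,11] -4+29=25 >-4 → r--
[0,10] -4+27=23 >-4 → r--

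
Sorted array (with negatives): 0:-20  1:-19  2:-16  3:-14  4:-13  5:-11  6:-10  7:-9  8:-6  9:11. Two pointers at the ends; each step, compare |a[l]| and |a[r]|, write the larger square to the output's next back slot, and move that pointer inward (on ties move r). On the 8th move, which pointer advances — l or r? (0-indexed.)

l

[0,9] |-20|>|11| out[9]=400 → l++
[1,9] |-19|>|11| out[8]=361 → l++
[2,9] |-16|>|11| out[7]=256 → l++
[3,9] |-14|>|11| out[6]=196 → l++
[4,9] |-13|>|11| out[5]=169 → l++
[5,9] |-11|<=|11| out[4]=121 → r--
[5,8] |-11|>|-6| out[3]=121 → l++
[6,8] |-10|>|-6| out[2]=100 → l++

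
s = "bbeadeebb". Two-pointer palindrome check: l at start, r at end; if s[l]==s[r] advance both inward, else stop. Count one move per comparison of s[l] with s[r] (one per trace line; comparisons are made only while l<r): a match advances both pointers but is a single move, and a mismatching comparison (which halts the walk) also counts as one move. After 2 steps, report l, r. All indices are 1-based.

[1,9] 'b'=='b' → l++,r--
[2,8] 'b'=='b' → l++,r--

l=3, r=7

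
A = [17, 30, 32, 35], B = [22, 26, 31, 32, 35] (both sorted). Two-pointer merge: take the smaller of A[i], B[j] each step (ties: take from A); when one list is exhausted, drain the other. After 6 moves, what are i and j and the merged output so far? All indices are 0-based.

i=3, j=3, merged so far=[17, 22, 26, 30, 31, 32]

[i=0,j=0] A[i]=17<=B[j]=22 take 17 → i++
[i=1,j=0] A[i]=30>B[j]=22 take 22 → j++
[i=1,j=1] A[i]=30>B[j]=26 take 26 → j++
[i=1,j=2] A[i]=30<=B[j]=31 take 30 → i++
[i=2,j=2] A[i]=32>B[j]=31 take 31 → j++
[i=2,j=3] A[i]=32<=B[j]=32 take 32 → i++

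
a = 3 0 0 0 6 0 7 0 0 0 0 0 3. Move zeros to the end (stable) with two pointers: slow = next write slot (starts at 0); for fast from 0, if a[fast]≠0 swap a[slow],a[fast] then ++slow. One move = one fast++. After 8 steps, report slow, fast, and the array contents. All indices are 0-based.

slow=3, fast=8, a=[3, 6, 7, 0, 0, 0, 0, 0, 0, 0, 0, 0, 3]

slow=0 fast=0: a[fast]=3≠0 swap→a[0]=3, slow++,fast++
slow=1 fast=1: a[fast]=0, fast++
slow=1 fast=2: a[fast]=0, fast++
slow=1 fast=3: a[fast]=0, fast++
slow=1 fast=4: a[fast]=6≠0 swap→a[1]=6, slow++,fast++
slow=2 fast=5: a[fast]=0, fast++
slow=2 fast=6: a[fast]=7≠0 swap→a[2]=7, slow++,fast++
slow=3 fast=7: a[fast]=0, fast++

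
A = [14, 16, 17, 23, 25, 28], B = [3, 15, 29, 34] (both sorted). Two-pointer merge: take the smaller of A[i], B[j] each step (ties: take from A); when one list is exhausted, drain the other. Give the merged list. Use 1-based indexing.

[3, 14, 15, 16, 17, 23, 25, 28, 29, 34]

[i=1,j=1] A[i]=14>B[j]=3 take 3 → j++
[i=1,j=2] A[i]=14<=B[j]=15 take 14 → i++
[i=2,j=2] A[i]=16>B[j]=15 take 15 → j++
[i=2,j=3] A[i]=16<=B[j]=29 take 16 → i++
[i=3,j=3] A[i]=17<=B[j]=29 take 17 → i++
[i=4,j=3] A[i]=23<=B[j]=29 take 23 → i++
[i=5,j=3] A[i]=25<=B[j]=29 take 25 → i++
[i=6,j=3] A[i]=28<=B[j]=29 take 28 → i++
[i=7,j=3] A done, take B[j]=29 → j++
[i=7,j=4] A done, take B[j]=34 → j++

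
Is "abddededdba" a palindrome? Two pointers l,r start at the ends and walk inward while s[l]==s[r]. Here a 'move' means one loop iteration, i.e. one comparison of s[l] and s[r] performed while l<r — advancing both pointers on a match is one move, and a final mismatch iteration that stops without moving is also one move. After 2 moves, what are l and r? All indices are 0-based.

[0,10] 'a'=='a' → l++,r--
[1,9] 'b'=='b' → l++,r--

l=2, r=8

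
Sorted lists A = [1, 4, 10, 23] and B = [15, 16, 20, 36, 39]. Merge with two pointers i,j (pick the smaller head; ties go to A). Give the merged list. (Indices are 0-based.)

[i=0,j=0] A[i]=1<=B[j]=15 take 1 → i++
[i=1,j=0] A[i]=4<=B[j]=15 take 4 → i++
[i=2,j=0] A[i]=10<=B[j]=15 take 10 → i++
[i=3,j=0] A[i]=23>B[j]=15 take 15 → j++
[i=3,j=1] A[i]=23>B[j]=16 take 16 → j++
[i=3,j=2] A[i]=23>B[j]=20 take 20 → j++
[i=3,j=3] A[i]=23<=B[j]=36 take 23 → i++
[i=4,j=3] A done, take B[j]=36 → j++
[i=4,j=4] A done, take B[j]=39 → j++

[1, 4, 10, 15, 16, 20, 23, 36, 39]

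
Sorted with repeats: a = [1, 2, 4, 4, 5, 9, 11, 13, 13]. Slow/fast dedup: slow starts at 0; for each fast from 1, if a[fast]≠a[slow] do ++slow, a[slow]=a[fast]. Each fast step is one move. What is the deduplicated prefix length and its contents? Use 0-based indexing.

(s=0,f=1) a[fast]=2≠a[slow]=1 write a[1]=2 → slow++,fast++
(s=1,f=2) a[fast]=4≠a[slow]=2 write a[2]=4 → slow++,fast++
(s=2,f=3) a[fast]=4=a[slow] dup → fast++
(s=2,f=4) a[fast]=5≠a[slow]=4 write a[3]=5 → slow++,fast++
(s=3,f=5) a[fast]=9≠a[slow]=5 write a[4]=9 → slow++,fast++
(s=4,f=6) a[fast]=11≠a[slow]=9 write a[5]=11 → slow++,fast++
(s=5,f=7) a[fast]=13≠a[slow]=11 write a[6]=13 → slow++,fast++
(s=6,f=8) a[fast]=13=a[slow] dup → fast++

length 7; prefix = [1, 2, 4, 5, 9, 11, 13]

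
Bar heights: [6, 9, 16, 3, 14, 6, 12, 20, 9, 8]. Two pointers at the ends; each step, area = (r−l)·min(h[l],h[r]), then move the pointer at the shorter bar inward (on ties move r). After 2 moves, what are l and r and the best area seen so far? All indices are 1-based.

l=1 r=10: min(6,8)*9=54 best=54 *, l++
l=2 r=10: min(9,8)*8=64 best=64 *, r--

l=2, r=9, best area=64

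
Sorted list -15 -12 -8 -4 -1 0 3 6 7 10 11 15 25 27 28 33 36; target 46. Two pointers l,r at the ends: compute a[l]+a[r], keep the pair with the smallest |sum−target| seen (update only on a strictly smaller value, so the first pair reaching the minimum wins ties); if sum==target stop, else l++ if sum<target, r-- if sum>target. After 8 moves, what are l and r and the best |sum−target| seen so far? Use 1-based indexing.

l=9, r=17, best |Δ|=4

[1,17] -15+36=21 d=25 * → l++
[2,17] -12+36=24 d=22 * → l++
[3,17] -8+36=28 d=18 * → l++
[4,17] -4+36=32 d=14 * → l++
[5,17] -1+36=35 d=11 * → l++
[6,17] 0+36=36 d=10 * → l++
[7,17] 3+36=39 d=7 * → l++
[8,17] 6+36=42 d=4 * → l++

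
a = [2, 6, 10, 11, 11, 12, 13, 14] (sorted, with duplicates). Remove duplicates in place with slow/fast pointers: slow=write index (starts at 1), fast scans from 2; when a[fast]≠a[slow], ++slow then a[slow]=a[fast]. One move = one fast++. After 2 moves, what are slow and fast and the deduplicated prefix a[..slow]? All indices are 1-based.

(s=1,f=2) a[fast]=6≠a[slow]=2 write a[2]=6 → slow++,fast++
(s=2,f=3) a[fast]=10≠a[slow]=6 write a[3]=10 → slow++,fast++

slow=3, fast=4, prefix=[2, 6, 10]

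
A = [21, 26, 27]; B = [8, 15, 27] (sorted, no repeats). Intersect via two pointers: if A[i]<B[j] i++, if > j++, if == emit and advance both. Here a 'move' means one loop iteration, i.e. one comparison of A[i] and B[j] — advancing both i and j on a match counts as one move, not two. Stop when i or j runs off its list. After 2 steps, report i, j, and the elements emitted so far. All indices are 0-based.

[i=0,j=0] 21>8 → j++
[i=0,j=1] 21>15 → j++

i=0, j=2, emitted=[]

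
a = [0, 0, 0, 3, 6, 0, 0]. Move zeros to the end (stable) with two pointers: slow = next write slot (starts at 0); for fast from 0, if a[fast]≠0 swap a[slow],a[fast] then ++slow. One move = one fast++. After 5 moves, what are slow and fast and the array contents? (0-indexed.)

slow=2, fast=5, a=[3, 6, 0, 0, 0, 0, 0]

slow=0 fast=0: a[fast]=0, fast++
slow=0 fast=1: a[fast]=0, fast++
slow=0 fast=2: a[fast]=0, fast++
slow=0 fast=3: a[fast]=3≠0 swap→a[0]=3, slow++,fast++
slow=1 fast=4: a[fast]=6≠0 swap→a[1]=6, slow++,fast++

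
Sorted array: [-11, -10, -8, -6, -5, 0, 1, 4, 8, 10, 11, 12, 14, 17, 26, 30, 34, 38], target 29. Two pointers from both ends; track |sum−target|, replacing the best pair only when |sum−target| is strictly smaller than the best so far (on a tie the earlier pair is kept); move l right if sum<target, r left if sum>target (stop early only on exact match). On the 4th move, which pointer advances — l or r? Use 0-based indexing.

l

[0,17] -11+38=27 d=2 * → l++
[1,17] -10+38=28 d=1 * → l++
[2,17] -8+38=30 d=1 → r--
[2,16] -8+34=26 d=3 → l++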